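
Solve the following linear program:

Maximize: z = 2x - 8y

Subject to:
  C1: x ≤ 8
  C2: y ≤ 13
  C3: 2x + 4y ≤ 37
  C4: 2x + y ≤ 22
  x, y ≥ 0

Evaluate the objective at each vertex of the feasible region:
  z(0, 0) = 0
  z(8, 0) = 16  ←
  z(8, 5.25) = -26
  z(0, 9.25) = -74
The maximum is at x = 8, y = 0.

x = 8, y = 0, z = 16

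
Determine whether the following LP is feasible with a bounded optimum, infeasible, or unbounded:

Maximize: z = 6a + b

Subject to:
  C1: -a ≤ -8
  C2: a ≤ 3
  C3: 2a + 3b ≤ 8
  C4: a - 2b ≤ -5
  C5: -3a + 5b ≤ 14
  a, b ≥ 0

Infeasible (no feasible solution exists)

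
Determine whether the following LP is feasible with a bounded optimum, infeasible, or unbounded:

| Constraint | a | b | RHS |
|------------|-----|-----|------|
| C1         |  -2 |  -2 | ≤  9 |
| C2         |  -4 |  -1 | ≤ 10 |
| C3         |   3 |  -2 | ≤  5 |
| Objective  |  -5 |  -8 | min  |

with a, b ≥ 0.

Unbounded (objective can decrease without bound)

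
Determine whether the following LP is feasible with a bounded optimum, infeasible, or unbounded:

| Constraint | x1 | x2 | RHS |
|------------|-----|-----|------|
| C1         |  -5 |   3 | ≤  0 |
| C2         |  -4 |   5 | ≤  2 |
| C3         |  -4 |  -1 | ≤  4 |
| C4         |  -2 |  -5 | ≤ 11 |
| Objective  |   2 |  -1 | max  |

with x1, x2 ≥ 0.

Unbounded (objective can increase without bound)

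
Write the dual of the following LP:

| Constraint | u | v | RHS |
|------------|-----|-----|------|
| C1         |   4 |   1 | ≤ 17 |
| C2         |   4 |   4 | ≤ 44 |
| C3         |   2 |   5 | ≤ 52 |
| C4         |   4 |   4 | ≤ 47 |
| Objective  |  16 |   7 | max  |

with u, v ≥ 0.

Primal max cᵀx s.t. Ax ≤ b, x ≥ 0  →  Dual min bᵀy s.t. Aᵀy ≥ c, y ≥ 0.

Minimize: z = 17y1 + 44y2 + 52y3 + 47y4

Subject to:
  4y1 + 4y2 + 2y3 + 4y4 ≥ 16
  y1 + 4y2 + 5y3 + 4y4 ≥ 7
  y1, y2, y3, y4 ≥ 0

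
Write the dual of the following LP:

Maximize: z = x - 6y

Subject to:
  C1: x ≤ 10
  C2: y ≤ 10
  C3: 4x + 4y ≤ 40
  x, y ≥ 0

Primal max cᵀx s.t. Ax ≤ b, x ≥ 0  →  Dual min bᵀy s.t. Aᵀy ≥ c, y ≥ 0.

Minimize: z = 10y1 + 10y2 + 40y3

Subject to:
  y1 + 4y3 ≥ 1
  y2 + 4y3 ≥ -6
  y1, y2, y3 ≥ 0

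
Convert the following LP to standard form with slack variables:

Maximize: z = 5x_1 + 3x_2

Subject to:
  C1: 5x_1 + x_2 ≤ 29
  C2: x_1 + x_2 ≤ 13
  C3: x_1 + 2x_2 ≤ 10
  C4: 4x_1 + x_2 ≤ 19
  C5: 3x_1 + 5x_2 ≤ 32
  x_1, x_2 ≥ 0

max z = 5x_1 + 3x_2

s.t.
  5x_1 + x_2 + s1 = 29
  x_1 + x_2 + s2 = 13
  x_1 + 2x_2 + s3 = 10
  4x_1 + x_2 + s4 = 19
  3x_1 + 5x_2 + s5 = 32
  x_1, x_2, s1, s2, s3, s4, s5 ≥ 0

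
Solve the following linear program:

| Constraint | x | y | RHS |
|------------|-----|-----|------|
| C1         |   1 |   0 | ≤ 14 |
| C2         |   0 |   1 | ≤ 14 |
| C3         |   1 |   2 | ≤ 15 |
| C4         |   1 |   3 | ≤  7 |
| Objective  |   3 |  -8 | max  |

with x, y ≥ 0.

Evaluate the objective at each vertex of the feasible region:
  z(0, 0) = 0
  z(7, 0) = 21  ←
  z(0, 2.333) = -18.67
The maximum is at x = 7, y = 0.

x = 7, y = 0, z = 21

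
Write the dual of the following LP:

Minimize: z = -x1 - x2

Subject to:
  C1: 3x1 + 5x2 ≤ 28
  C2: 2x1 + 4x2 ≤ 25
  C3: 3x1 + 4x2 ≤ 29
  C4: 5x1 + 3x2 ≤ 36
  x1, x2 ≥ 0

Primal min cᵀx s.t. Ax ≤ b, x ≥ 0  →  Dual max −bᵀy s.t. Aᵀy ≥ −c, y ≥ 0.

Maximize: z = -28y1 - 25y2 - 29y3 - 36y4

Subject to:
  3y1 + 2y2 + 3y3 + 5y4 ≥ 1
  5y1 + 4y2 + 4y3 + 3y4 ≥ 1
  y1, y2, y3, y4 ≥ 0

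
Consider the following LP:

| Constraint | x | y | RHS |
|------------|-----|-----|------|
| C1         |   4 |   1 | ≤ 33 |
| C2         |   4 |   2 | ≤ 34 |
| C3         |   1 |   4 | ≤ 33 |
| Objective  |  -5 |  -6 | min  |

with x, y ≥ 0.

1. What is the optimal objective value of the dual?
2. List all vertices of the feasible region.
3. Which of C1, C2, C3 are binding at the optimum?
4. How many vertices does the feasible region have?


1. -67
2. (0, 0), (8.25, 0), (8, 1), (5, 7), (0, 8.25)
3. C2, C3
4. 5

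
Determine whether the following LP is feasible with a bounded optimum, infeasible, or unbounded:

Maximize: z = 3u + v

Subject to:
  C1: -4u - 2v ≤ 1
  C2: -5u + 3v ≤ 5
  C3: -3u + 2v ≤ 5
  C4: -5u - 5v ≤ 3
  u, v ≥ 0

Unbounded (objective can increase without bound)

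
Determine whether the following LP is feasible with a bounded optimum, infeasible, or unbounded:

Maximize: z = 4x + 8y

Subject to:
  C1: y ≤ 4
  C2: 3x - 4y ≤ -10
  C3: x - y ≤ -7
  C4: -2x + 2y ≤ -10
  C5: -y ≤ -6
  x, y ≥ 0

Infeasible (no feasible solution exists)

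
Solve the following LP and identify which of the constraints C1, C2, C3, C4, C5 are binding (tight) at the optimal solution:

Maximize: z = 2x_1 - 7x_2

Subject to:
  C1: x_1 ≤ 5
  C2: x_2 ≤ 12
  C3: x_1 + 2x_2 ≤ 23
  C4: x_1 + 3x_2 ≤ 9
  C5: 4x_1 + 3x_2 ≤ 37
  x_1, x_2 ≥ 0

At x_1 = 5, x_2 = 0, compute slack b - a·x for each constraint:
  C1: 5 − 5 = 0  (binding)
  C2: 12 − 0 = 12  (slack)
  C3: 23 − 5 = 18  (slack)
  C4: 9 − 5 = 4  (slack)
  C5: 37 − 20 = 17  (slack)

Optimal: x_1 = 5, x_2 = 0
Binding: C1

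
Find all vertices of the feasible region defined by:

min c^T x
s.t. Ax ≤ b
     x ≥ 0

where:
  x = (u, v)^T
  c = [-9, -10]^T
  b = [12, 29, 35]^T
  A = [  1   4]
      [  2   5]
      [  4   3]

(0, 0), (8.75, 0), (8, 1), (0, 3)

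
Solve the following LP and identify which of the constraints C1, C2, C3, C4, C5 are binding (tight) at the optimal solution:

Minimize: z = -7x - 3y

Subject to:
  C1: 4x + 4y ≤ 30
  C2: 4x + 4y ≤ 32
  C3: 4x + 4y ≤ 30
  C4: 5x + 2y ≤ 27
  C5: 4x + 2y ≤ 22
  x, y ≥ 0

At x = 5, y = 1, compute slack b - a·x for each constraint:
  C1: 30 − 24 = 6  (slack)
  C2: 32 − 24 = 8  (slack)
  C3: 30 − 24 = 6  (slack)
  C4: 27 − 27 = 0  (binding)
  C5: 22 − 22 = 0  (binding)

Optimal: x = 5, y = 1
Binding: C4, C5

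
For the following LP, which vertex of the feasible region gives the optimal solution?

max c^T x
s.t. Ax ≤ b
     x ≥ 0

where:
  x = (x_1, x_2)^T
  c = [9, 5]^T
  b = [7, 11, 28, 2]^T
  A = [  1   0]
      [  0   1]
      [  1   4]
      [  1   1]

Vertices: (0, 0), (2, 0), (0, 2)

Evaluate the objective at each vertex of the feasible region:
  z(0, 0) = 0
  z(2, 0) = 18  ←
  z(0, 2) = 10
The maximum is at x_1 = 2, x_2 = 0.

(2, 0)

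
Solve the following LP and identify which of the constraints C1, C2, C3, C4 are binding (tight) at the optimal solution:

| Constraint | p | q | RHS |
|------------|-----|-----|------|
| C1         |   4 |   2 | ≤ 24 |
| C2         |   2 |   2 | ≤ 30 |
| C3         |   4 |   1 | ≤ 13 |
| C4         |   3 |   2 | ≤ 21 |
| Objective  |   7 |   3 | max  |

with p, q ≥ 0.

At p = 1, q = 9, compute slack b - a·x for each constraint:
  C1: 24 − 22 = 2  (slack)
  C2: 30 − 20 = 10  (slack)
  C3: 13 − 13 = 0  (binding)
  C4: 21 − 21 = 0  (binding)

Optimal: p = 1, q = 9
Binding: C3, C4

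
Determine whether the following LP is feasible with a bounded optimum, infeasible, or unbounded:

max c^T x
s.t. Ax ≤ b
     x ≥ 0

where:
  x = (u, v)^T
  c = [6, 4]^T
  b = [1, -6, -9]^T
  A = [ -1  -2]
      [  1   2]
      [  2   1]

Infeasible (no feasible solution exists)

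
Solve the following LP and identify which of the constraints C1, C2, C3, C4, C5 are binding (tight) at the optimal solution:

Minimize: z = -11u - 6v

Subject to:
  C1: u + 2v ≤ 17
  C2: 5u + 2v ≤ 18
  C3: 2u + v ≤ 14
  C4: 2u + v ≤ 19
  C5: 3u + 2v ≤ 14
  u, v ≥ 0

At u = 2, v = 4, compute slack b - a·x for each constraint:
  C1: 17 − 10 = 7  (slack)
  C2: 18 − 18 = 0  (binding)
  C3: 14 − 8 = 6  (slack)
  C4: 19 − 8 = 11  (slack)
  C5: 14 − 14 = 0  (binding)

Optimal: u = 2, v = 4
Binding: C2, C5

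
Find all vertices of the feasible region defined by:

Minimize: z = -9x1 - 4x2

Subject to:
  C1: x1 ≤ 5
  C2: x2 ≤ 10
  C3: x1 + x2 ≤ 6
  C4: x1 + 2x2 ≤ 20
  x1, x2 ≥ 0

(0, 0), (5, 0), (5, 1), (0, 6)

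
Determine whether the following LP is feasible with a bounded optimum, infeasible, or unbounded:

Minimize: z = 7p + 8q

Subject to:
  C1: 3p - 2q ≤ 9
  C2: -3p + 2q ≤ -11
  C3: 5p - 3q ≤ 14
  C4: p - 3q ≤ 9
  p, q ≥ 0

Infeasible (no feasible solution exists)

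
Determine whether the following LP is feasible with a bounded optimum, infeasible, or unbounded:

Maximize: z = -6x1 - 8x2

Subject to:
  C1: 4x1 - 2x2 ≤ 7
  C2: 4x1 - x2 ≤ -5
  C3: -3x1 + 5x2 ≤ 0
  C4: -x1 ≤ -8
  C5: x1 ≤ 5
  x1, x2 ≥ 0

Infeasible (no feasible solution exists)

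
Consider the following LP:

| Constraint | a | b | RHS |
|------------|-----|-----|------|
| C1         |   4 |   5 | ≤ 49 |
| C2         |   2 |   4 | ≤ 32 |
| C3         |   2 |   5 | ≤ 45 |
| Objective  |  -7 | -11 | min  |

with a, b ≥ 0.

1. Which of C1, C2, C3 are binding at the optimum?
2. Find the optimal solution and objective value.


1. C1, C2
2. a = 6, b = 5, z = -97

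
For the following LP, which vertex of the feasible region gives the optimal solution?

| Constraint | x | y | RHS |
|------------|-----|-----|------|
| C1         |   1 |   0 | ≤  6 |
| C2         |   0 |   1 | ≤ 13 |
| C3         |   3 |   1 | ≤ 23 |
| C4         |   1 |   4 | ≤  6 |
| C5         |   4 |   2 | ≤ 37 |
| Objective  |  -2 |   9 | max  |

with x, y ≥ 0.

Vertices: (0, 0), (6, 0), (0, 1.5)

Evaluate the objective at each vertex of the feasible region:
  z(0, 0) = 0
  z(6, 0) = -12
  z(0, 1.5) = 13.5  ←
The maximum is at x = 0, y = 1.5.

(0, 1.5)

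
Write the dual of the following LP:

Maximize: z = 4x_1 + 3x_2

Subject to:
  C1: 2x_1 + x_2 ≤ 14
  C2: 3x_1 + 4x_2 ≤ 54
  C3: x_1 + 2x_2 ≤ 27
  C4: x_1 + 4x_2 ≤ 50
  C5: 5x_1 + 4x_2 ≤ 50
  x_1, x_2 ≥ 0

Primal max cᵀx s.t. Ax ≤ b, x ≥ 0  →  Dual min bᵀy s.t. Aᵀy ≥ c, y ≥ 0.

Minimize: z = 14y1 + 54y2 + 27y3 + 50y4 + 50y5

Subject to:
  2y1 + 3y2 + y3 + y4 + 5y5 ≥ 4
  y1 + 4y2 + 2y3 + 4y4 + 4y5 ≥ 3
  y1, y2, y3, y4, y5 ≥ 0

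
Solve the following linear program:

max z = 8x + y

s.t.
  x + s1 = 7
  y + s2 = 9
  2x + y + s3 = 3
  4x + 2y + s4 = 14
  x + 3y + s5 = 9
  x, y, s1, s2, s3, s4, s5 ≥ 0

Evaluate the objective at each vertex of the feasible region:
  z(0, 0) = 0
  z(1.5, 0) = 12  ←
  z(0, 3) = 3
The maximum is at x = 1.5, y = 0.

x = 1.5, y = 0, z = 12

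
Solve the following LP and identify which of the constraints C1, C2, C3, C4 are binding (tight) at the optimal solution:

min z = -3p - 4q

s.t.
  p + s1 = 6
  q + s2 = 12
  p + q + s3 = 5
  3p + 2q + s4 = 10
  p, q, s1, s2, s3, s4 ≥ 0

At p = 0, q = 5, compute slack b - a·x for each constraint:
  C1: 6 − 0 = 6  (slack)
  C2: 12 − 5 = 7  (slack)
  C3: 5 − 5 = 0  (binding)
  C4: 10 − 10 = 0  (binding)

Optimal: p = 0, q = 5
Binding: C3, C4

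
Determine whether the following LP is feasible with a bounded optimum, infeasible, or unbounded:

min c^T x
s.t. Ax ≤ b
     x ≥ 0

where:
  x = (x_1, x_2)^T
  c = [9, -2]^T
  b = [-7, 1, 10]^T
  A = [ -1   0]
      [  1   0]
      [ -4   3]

Infeasible (no feasible solution exists)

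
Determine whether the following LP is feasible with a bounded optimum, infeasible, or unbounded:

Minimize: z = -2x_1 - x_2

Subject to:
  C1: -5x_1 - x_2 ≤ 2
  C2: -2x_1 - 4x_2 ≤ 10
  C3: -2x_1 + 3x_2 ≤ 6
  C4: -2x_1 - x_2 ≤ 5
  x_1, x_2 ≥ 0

Unbounded (objective can decrease without bound)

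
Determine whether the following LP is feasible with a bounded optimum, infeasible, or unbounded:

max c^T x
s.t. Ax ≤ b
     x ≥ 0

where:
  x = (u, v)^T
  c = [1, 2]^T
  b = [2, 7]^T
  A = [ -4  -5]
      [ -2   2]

Unbounded (objective can increase without bound)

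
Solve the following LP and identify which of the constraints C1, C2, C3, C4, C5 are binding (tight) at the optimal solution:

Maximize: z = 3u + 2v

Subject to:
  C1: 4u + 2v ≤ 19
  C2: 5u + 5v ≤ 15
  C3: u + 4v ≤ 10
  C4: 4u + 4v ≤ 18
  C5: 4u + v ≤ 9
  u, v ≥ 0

At u = 2, v = 1, compute slack b - a·x for each constraint:
  C1: 19 − 10 = 9  (slack)
  C2: 15 − 15 = 0  (binding)
  C3: 10 − 6 = 4  (slack)
  C4: 18 − 12 = 6  (slack)
  C5: 9 − 9 = 0  (binding)

Optimal: u = 2, v = 1
Binding: C2, C5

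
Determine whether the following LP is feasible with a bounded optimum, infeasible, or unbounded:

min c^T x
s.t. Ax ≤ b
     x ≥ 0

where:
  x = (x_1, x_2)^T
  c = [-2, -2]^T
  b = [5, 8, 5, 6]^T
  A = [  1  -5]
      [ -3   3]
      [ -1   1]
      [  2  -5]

Unbounded (objective can decrease without bound)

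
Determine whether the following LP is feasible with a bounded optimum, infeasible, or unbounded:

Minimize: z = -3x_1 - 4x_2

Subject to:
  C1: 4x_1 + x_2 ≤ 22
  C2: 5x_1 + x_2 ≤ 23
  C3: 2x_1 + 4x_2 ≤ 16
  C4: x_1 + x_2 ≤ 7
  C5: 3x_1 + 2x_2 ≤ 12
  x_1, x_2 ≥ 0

Feasible with a bounded optimal solution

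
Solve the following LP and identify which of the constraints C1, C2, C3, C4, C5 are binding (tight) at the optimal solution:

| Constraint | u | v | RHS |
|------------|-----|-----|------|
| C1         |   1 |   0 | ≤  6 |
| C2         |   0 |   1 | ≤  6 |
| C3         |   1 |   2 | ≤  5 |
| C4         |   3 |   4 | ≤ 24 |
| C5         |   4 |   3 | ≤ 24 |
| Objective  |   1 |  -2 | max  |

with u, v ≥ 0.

At u = 5, v = 0, compute slack b - a·x for each constraint:
  C1: 6 − 5 = 1  (slack)
  C2: 6 − 0 = 6  (slack)
  C3: 5 − 5 = 0  (binding)
  C4: 24 − 15 = 9  (slack)
  C5: 24 − 20 = 4  (slack)

Optimal: u = 5, v = 0
Binding: C3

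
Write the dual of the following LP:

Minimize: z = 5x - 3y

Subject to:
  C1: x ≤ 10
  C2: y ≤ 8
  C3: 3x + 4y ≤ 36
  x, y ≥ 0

Primal min cᵀx s.t. Ax ≤ b, x ≥ 0  →  Dual max −bᵀy s.t. Aᵀy ≥ −c, y ≥ 0.

Maximize: z = -10y1 - 8y2 - 36y3

Subject to:
  y1 + 3y3 ≥ -5
  y2 + 4y3 ≥ 3
  y1, y2, y3 ≥ 0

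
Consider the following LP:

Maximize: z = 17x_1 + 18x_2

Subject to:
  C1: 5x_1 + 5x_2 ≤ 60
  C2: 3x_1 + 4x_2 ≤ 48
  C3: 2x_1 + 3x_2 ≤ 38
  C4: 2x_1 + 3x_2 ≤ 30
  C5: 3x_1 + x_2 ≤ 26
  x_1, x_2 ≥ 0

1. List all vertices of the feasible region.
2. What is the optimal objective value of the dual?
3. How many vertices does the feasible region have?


1. (0, 0), (8.667, 0), (7, 5), (6, 6), (0, 10)
2. 210
3. 5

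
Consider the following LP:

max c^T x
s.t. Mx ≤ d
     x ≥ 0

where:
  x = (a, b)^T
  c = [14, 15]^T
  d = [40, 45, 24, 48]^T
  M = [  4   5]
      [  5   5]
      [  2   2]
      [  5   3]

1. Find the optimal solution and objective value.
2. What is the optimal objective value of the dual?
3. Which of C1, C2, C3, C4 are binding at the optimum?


1. a = 5, b = 4, z = 130
2. 130
3. C1, C2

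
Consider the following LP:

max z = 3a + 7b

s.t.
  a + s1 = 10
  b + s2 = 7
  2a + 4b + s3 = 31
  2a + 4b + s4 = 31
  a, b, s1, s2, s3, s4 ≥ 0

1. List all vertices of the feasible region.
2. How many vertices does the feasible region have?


1. (0, 0), (10, 0), (10, 2.75), (1.5, 7), (0, 7)
2. 5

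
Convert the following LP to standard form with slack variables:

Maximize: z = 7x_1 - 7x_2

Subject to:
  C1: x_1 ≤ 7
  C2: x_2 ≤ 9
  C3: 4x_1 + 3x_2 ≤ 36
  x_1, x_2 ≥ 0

max z = 7x_1 - 7x_2

s.t.
  x_1 + s1 = 7
  x_2 + s2 = 9
  4x_1 + 3x_2 + s3 = 36
  x_1, x_2, s1, s2, s3 ≥ 0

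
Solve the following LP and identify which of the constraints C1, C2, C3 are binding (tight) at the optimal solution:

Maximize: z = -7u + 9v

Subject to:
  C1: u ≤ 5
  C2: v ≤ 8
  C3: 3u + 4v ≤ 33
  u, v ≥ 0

At u = 0, v = 8, compute slack b - a·x for each constraint:
  C1: 5 − 0 = 5  (slack)
  C2: 8 − 8 = 0  (binding)
  C3: 33 − 32 = 1  (slack)

Optimal: u = 0, v = 8
Binding: C2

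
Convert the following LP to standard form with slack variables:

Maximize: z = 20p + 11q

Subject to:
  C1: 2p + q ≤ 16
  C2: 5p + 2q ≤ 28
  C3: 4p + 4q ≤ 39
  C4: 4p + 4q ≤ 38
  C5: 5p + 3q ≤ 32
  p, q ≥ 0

max z = 20p + 11q

s.t.
  2p + q + s1 = 16
  5p + 2q + s2 = 28
  4p + 4q + s3 = 39
  4p + 4q + s4 = 38
  5p + 3q + s5 = 32
  p, q, s1, s2, s3, s4, s5 ≥ 0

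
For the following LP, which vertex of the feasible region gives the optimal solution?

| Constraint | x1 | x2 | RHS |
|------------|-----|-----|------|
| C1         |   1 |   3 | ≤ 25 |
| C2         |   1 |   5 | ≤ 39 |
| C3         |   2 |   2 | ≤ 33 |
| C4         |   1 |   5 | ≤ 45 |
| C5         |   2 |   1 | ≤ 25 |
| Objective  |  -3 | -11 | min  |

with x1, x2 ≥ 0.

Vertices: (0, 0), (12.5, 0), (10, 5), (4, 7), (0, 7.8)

Evaluate the objective at each vertex of the feasible region:
  z(0, 0) = 0
  z(12.5, 0) = -37.5
  z(10, 5) = -85
  z(4, 7) = -89  ←
  z(0, 7.8) = -85.8
The minimum is at x1 = 4, x2 = 7.

(4, 7)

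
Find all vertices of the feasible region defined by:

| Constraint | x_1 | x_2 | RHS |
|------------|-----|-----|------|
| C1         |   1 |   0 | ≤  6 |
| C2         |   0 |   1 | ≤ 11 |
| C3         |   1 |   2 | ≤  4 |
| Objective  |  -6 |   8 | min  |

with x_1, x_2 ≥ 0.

(0, 0), (4, 0), (0, 2)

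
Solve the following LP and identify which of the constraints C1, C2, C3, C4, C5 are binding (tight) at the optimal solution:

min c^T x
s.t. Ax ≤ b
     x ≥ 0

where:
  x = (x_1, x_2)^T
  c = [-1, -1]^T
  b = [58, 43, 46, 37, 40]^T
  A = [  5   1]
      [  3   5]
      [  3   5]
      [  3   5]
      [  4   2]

At x_1 = 9, x_2 = 2, compute slack b - a·x for each constraint:
  C1: 58 − 47 = 11  (slack)
  C2: 43 − 37 = 6  (slack)
  C3: 46 − 37 = 9  (slack)
  C4: 37 − 37 = 0  (binding)
  C5: 40 − 40 = 0  (binding)

Optimal: x_1 = 9, x_2 = 2
Binding: C4, C5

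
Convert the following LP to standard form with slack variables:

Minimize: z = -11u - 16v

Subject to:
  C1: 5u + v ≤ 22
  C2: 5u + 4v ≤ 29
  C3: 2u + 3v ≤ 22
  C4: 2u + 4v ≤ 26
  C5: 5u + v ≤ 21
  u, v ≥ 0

min z = -11u - 16v

s.t.
  5u + v + s1 = 22
  5u + 4v + s2 = 29
  2u + 3v + s3 = 22
  2u + 4v + s4 = 26
  5u + v + s5 = 21
  u, v, s1, s2, s3, s4, s5 ≥ 0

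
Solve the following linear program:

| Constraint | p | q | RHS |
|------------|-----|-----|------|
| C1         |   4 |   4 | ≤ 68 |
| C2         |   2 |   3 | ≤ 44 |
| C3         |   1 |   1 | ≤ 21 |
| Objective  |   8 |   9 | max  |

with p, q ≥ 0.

Evaluate the objective at each vertex of the feasible region:
  z(0, 0) = 0
  z(17, 0) = 136
  z(7, 10) = 146  ←
  z(0, 14.67) = 132
The maximum is at p = 7, q = 10.

p = 7, q = 10, z = 146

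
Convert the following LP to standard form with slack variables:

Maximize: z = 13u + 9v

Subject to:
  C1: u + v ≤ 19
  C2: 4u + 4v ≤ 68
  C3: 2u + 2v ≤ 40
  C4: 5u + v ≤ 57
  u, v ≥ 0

max z = 13u + 9v

s.t.
  u + v + s1 = 19
  4u + 4v + s2 = 68
  2u + 2v + s3 = 40
  5u + v + s4 = 57
  u, v, s1, s2, s3, s4 ≥ 0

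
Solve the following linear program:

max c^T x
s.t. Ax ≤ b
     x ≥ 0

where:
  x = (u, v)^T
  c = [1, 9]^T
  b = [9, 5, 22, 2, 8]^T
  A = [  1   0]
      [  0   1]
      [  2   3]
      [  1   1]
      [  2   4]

Evaluate the objective at each vertex of the feasible region:
  z(0, 0) = 0
  z(2, 0) = 2
  z(0, 2) = 18  ←
The maximum is at u = 0, v = 2.

u = 0, v = 2, z = 18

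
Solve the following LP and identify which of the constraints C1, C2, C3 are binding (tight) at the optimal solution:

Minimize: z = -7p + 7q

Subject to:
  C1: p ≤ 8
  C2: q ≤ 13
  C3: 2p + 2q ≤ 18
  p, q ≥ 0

At p = 8, q = 0, compute slack b - a·x for each constraint:
  C1: 8 − 8 = 0  (binding)
  C2: 13 − 0 = 13  (slack)
  C3: 18 − 16 = 2  (slack)

Optimal: p = 8, q = 0
Binding: C1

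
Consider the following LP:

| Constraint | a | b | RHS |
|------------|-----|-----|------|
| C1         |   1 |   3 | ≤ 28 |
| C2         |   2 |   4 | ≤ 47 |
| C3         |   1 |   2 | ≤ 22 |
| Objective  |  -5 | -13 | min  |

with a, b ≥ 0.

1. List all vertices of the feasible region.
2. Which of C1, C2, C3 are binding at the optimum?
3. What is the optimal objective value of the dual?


1. (0, 0), (22, 0), (10, 6), (0, 9.333)
2. C1, C3
3. -128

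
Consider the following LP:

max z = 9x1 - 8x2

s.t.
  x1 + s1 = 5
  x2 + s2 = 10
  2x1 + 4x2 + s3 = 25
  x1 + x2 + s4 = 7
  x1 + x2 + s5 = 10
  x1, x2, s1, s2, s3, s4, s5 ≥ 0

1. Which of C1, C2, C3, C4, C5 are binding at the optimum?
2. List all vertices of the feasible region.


1. C1
2. (0, 0), (5, 0), (5, 2), (1.5, 5.5), (0, 6.25)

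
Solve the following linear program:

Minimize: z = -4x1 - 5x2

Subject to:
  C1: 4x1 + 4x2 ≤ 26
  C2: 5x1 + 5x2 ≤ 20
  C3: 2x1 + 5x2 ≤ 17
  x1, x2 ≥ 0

Evaluate the objective at each vertex of the feasible region:
  z(0, 0) = 0
  z(4, 0) = -16
  z(1, 3) = -19  ←
  z(0, 3.4) = -17
The minimum is at x1 = 1, x2 = 3.

x1 = 1, x2 = 3, z = -19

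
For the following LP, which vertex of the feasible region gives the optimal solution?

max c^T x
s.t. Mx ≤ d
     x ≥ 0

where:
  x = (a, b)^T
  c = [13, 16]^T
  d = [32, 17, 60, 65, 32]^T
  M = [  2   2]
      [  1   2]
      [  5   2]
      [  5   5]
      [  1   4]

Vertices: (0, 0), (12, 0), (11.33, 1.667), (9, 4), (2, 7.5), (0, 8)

Evaluate the objective at each vertex of the feasible region:
  z(0, 0) = 0
  z(12, 0) = 156
  z(11.33, 1.667) = 174
  z(9, 4) = 181  ←
  z(2, 7.5) = 146
  z(0, 8) = 128
The maximum is at a = 9, b = 4.

(9, 4)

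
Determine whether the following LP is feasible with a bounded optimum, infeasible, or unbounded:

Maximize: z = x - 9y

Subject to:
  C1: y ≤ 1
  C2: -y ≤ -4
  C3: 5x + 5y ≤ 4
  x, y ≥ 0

Infeasible (no feasible solution exists)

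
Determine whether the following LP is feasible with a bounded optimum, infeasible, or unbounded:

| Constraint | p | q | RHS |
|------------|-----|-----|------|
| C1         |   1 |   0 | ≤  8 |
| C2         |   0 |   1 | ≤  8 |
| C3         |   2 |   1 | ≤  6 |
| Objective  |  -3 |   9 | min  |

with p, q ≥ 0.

Feasible with a bounded optimal solution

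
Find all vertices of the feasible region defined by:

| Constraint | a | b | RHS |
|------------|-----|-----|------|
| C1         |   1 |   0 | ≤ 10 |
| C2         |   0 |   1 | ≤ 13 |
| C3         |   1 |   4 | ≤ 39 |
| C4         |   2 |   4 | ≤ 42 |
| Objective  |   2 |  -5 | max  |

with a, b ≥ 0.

(0, 0), (10, 0), (10, 5.5), (3, 9), (0, 9.75)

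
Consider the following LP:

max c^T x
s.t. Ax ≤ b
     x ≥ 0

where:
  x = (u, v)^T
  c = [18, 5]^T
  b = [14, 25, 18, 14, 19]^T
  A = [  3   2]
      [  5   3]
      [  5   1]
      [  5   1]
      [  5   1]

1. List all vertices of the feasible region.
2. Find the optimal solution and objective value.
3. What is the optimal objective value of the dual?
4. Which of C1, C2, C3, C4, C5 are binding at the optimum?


1. (0, 0), (2.8, 0), (2, 4), (0, 7)
2. u = 2, v = 4, z = 56
3. 56
4. C1, C4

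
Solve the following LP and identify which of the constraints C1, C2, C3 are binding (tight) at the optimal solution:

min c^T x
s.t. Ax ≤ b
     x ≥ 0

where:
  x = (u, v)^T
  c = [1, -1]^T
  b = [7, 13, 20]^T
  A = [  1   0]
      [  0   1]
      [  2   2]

At u = 0, v = 10, compute slack b - a·x for each constraint:
  C1: 7 − 0 = 7  (slack)
  C2: 13 − 10 = 3  (slack)
  C3: 20 − 20 = 0  (binding)

Optimal: u = 0, v = 10
Binding: C3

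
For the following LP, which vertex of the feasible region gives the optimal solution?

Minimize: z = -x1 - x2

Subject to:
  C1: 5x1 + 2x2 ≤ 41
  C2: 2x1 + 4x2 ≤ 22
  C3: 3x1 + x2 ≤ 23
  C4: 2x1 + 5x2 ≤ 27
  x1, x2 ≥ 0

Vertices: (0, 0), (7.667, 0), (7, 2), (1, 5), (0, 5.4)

Evaluate the objective at each vertex of the feasible region:
  z(0, 0) = 0
  z(7.667, 0) = -7.667
  z(7, 2) = -9  ←
  z(1, 5) = -6
  z(0, 5.4) = -5.4
The minimum is at x1 = 7, x2 = 2.

(7, 2)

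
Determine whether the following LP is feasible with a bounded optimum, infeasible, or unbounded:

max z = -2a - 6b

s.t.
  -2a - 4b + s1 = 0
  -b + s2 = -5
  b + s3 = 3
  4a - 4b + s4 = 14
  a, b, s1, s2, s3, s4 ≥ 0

Infeasible (no feasible solution exists)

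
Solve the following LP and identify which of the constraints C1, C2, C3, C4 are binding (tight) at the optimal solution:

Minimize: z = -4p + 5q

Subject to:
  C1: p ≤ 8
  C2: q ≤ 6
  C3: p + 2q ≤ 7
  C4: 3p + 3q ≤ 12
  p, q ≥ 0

At p = 4, q = 0, compute slack b - a·x for each constraint:
  C1: 8 − 4 = 4  (slack)
  C2: 6 − 0 = 6  (slack)
  C3: 7 − 4 = 3  (slack)
  C4: 12 − 12 = 0  (binding)

Optimal: p = 4, q = 0
Binding: C4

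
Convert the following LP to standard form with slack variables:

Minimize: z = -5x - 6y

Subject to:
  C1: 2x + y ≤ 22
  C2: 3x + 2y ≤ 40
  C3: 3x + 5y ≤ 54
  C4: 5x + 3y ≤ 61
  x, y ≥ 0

min z = -5x - 6y

s.t.
  2x + y + s1 = 22
  3x + 2y + s2 = 40
  3x + 5y + s3 = 54
  5x + 3y + s4 = 61
  x, y, s1, s2, s3, s4 ≥ 0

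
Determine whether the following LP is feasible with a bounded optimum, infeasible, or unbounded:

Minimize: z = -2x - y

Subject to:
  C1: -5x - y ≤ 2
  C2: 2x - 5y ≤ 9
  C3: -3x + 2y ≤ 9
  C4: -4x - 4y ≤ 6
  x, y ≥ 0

Unbounded (objective can decrease without bound)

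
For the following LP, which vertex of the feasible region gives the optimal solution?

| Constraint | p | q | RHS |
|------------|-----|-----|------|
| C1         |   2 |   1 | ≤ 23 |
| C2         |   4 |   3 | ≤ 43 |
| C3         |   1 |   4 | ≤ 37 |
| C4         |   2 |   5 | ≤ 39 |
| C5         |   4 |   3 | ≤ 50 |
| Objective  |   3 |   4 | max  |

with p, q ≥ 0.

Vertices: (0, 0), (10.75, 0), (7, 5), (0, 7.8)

Evaluate the objective at each vertex of the feasible region:
  z(0, 0) = 0
  z(10.75, 0) = 32.25
  z(7, 5) = 41  ←
  z(0, 7.8) = 31.2
The maximum is at p = 7, q = 5.

(7, 5)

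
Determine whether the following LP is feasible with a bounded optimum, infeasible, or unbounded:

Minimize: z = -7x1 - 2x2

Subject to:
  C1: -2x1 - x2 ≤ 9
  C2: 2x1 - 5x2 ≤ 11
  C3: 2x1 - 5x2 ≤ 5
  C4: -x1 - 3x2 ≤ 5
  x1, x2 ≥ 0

Unbounded (objective can decrease without bound)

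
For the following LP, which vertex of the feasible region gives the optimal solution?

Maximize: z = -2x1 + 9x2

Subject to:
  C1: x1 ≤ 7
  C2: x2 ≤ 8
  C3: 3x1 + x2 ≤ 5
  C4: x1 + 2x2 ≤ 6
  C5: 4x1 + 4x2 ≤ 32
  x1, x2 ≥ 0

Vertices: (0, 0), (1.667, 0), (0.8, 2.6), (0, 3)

Evaluate the objective at each vertex of the feasible region:
  z(0, 0) = 0
  z(1.667, 0) = -3.333
  z(0.8, 2.6) = 21.8
  z(0, 3) = 27  ←
The maximum is at x1 = 0, x2 = 3.

(0, 3)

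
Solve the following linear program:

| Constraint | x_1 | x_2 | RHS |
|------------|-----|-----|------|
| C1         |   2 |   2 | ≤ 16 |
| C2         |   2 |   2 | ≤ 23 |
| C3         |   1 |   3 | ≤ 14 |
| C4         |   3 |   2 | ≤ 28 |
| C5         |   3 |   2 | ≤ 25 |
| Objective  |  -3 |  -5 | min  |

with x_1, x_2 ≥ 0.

Evaluate the objective at each vertex of the feasible region:
  z(0, 0) = 0
  z(8, 0) = -24
  z(5, 3) = -30  ←
  z(0, 4.667) = -23.33
The minimum is at x_1 = 5, x_2 = 3.

x_1 = 5, x_2 = 3, z = -30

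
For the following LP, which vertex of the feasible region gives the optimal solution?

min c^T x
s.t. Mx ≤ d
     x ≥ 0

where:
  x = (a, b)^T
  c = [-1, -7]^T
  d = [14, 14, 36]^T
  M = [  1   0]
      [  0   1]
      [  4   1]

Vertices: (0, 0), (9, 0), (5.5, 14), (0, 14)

Evaluate the objective at each vertex of the feasible region:
  z(0, 0) = 0
  z(9, 0) = -9
  z(5.5, 14) = -103.5  ←
  z(0, 14) = -98
The minimum is at a = 5.5, b = 14.

(5.5, 14)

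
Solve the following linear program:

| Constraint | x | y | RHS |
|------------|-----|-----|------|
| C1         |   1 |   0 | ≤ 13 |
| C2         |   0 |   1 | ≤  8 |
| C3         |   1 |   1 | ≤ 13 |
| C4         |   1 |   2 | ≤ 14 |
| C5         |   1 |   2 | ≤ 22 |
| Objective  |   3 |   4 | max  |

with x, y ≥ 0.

Evaluate the objective at each vertex of the feasible region:
  z(0, 0) = 0
  z(13, 0) = 39
  z(12, 1) = 40  ←
  z(0, 7) = 28
The maximum is at x = 12, y = 1.

x = 12, y = 1, z = 40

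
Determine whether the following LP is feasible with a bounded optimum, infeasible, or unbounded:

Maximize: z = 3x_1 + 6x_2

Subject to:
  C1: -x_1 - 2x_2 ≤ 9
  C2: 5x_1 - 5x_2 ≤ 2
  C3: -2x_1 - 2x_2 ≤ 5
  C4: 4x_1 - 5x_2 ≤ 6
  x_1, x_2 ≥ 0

Unbounded (objective can increase without bound)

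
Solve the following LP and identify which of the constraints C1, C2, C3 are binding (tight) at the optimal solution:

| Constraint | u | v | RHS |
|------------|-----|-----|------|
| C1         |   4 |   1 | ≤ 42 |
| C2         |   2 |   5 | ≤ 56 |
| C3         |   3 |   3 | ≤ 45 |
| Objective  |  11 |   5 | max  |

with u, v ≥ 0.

At u = 9, v = 6, compute slack b - a·x for each constraint:
  C1: 42 − 42 = 0  (binding)
  C2: 56 − 48 = 8  (slack)
  C3: 45 − 45 = 0  (binding)

Optimal: u = 9, v = 6
Binding: C1, C3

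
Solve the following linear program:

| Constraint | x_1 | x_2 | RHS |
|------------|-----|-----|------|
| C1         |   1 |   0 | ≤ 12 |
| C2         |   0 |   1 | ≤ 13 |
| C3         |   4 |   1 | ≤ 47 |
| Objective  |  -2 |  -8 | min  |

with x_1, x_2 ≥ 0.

Evaluate the objective at each vertex of the feasible region:
  z(0, 0) = 0
  z(11.75, 0) = -23.5
  z(8.5, 13) = -121  ←
  z(0, 13) = -104
The minimum is at x_1 = 8.5, x_2 = 13.

x_1 = 8.5, x_2 = 13, z = -121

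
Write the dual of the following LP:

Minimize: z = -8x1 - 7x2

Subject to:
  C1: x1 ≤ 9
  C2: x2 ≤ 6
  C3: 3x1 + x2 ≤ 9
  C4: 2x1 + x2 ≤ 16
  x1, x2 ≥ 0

Primal min cᵀx s.t. Ax ≤ b, x ≥ 0  →  Dual max −bᵀy s.t. Aᵀy ≥ −c, y ≥ 0.

Maximize: z = -9y1 - 6y2 - 9y3 - 16y4

Subject to:
  y1 + 3y3 + 2y4 ≥ 8
  y2 + y3 + y4 ≥ 7
  y1, y2, y3, y4 ≥ 0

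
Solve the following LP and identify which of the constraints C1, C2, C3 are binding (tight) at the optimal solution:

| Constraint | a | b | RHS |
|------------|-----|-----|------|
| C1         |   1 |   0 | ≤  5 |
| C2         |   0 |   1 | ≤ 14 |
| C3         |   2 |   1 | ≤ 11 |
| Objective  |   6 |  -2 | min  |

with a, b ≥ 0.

At a = 0, b = 11, compute slack b - a·x for each constraint:
  C1: 5 − 0 = 5  (slack)
  C2: 14 − 11 = 3  (slack)
  C3: 11 − 11 = 0  (binding)

Optimal: a = 0, b = 11
Binding: C3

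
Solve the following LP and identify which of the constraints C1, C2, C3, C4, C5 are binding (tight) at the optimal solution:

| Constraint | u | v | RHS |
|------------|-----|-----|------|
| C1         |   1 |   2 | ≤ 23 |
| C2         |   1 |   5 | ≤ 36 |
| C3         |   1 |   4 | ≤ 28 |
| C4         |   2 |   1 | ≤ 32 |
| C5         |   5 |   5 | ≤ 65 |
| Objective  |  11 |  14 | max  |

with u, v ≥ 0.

At u = 8, v = 5, compute slack b - a·x for each constraint:
  C1: 23 − 18 = 5  (slack)
  C2: 36 − 33 = 3  (slack)
  C3: 28 − 28 = 0  (binding)
  C4: 32 − 21 = 11  (slack)
  C5: 65 − 65 = 0  (binding)

Optimal: u = 8, v = 5
Binding: C3, C5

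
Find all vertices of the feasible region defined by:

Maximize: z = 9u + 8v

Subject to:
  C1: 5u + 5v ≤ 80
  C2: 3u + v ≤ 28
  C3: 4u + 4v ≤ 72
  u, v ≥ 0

(0, 0), (9.333, 0), (6, 10), (0, 16)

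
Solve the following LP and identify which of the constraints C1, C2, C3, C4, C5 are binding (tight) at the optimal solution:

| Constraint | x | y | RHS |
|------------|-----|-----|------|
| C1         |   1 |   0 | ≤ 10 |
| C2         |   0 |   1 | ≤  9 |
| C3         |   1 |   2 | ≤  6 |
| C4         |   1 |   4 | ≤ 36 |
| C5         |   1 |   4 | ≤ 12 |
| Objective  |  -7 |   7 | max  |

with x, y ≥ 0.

At x = 0, y = 3, compute slack b - a·x for each constraint:
  C1: 10 − 0 = 10  (slack)
  C2: 9 − 3 = 6  (slack)
  C3: 6 − 6 = 0  (binding)
  C4: 36 − 12 = 24  (slack)
  C5: 12 − 12 = 0  (binding)

Optimal: x = 0, y = 3
Binding: C3, C5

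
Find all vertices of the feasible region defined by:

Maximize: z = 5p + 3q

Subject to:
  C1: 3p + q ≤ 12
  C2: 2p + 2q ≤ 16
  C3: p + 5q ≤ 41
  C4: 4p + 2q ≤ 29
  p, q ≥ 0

(0, 0), (4, 0), (2, 6), (0, 8)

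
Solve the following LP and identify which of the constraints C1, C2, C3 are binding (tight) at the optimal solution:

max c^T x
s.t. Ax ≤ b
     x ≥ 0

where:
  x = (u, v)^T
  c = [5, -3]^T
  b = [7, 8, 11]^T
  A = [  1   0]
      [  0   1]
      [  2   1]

At u = 5.5, v = 0, compute slack b - a·x for each constraint:
  C1: 7 − 5.5 = 1.5  (slack)
  C2: 8 − 0 = 8  (slack)
  C3: 11 − 11 = 0  (binding)

Optimal: u = 5.5, v = 0
Binding: C3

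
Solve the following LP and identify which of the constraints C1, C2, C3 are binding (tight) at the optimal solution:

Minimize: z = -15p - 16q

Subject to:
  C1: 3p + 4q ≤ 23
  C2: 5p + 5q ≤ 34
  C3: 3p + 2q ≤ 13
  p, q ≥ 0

At p = 1, q = 5, compute slack b - a·x for each constraint:
  C1: 23 − 23 = 0  (binding)
  C2: 34 − 30 = 4  (slack)
  C3: 13 − 13 = 0  (binding)

Optimal: p = 1, q = 5
Binding: C1, C3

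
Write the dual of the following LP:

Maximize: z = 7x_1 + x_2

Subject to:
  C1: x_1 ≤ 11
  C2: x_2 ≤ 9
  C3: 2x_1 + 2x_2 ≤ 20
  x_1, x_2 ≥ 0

Primal max cᵀx s.t. Ax ≤ b, x ≥ 0  →  Dual min bᵀy s.t. Aᵀy ≥ c, y ≥ 0.

Minimize: z = 11y1 + 9y2 + 20y3

Subject to:
  y1 + 2y3 ≥ 7
  y2 + 2y3 ≥ 1
  y1, y2, y3 ≥ 0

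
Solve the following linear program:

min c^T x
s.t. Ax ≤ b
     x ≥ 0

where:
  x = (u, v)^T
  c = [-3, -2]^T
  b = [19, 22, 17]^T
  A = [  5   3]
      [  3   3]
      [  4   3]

Evaluate the objective at each vertex of the feasible region:
  z(0, 0) = 0
  z(3.8, 0) = -11.4
  z(2, 3) = -12  ←
  z(0, 5.667) = -11.33
The minimum is at u = 2, v = 3.

u = 2, v = 3, z = -12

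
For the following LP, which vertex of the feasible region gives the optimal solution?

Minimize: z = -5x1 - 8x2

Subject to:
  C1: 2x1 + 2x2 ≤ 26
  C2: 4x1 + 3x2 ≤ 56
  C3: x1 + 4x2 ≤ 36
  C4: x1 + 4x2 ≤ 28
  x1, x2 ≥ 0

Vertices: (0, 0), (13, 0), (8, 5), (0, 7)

Evaluate the objective at each vertex of the feasible region:
  z(0, 0) = 0
  z(13, 0) = -65
  z(8, 5) = -80  ←
  z(0, 7) = -56
The minimum is at x1 = 8, x2 = 5.

(8, 5)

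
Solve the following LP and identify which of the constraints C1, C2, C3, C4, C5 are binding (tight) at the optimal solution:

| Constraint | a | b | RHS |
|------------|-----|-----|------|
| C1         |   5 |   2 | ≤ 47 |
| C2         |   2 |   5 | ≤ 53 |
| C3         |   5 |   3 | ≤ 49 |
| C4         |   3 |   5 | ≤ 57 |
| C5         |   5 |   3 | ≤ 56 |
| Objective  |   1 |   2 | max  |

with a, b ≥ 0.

At a = 4, b = 9, compute slack b - a·x for each constraint:
  C1: 47 − 38 = 9  (slack)
  C2: 53 − 53 = 0  (binding)
  C3: 49 − 47 = 2  (slack)
  C4: 57 − 57 = 0  (binding)
  C5: 56 − 47 = 9  (slack)

Optimal: a = 4, b = 9
Binding: C2, C4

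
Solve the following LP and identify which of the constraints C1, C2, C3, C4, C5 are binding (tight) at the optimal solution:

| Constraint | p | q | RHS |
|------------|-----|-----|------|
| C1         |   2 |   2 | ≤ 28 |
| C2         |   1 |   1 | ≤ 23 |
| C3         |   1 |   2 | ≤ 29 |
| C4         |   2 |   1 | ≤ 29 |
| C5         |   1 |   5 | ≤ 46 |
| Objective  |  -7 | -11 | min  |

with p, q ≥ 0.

At p = 6, q = 8, compute slack b - a·x for each constraint:
  C1: 28 − 28 = 0  (binding)
  C2: 23 − 14 = 9  (slack)
  C3: 29 − 22 = 7  (slack)
  C4: 29 − 20 = 9  (slack)
  C5: 46 − 46 = 0  (binding)

Optimal: p = 6, q = 8
Binding: C1, C5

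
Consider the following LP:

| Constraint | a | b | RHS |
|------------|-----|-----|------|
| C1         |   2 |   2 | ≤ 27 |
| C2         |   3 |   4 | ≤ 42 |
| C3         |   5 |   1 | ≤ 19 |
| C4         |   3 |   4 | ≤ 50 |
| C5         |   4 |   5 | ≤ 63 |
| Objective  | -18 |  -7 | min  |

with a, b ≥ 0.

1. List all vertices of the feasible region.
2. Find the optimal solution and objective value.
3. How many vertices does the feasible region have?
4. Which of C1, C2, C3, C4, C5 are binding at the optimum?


1. (0, 0), (3.8, 0), (2, 9), (0, 10.5)
2. a = 2, b = 9, z = -99
3. 4
4. C2, C3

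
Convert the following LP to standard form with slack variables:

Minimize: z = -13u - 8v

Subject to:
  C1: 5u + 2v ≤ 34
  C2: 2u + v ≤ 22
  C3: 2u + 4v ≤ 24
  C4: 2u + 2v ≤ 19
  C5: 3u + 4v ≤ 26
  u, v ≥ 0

min z = -13u - 8v

s.t.
  5u + 2v + s1 = 34
  2u + v + s2 = 22
  2u + 4v + s3 = 24
  2u + 2v + s4 = 19
  3u + 4v + s5 = 26
  u, v, s1, s2, s3, s4, s5 ≥ 0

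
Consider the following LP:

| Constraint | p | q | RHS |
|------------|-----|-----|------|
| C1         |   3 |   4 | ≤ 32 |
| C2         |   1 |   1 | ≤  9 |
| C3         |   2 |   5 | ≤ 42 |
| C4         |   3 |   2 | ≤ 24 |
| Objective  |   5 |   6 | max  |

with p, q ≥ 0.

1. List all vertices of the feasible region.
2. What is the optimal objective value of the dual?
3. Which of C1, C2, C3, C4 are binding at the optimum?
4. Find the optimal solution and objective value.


1. (0, 0), (8, 0), (6, 3), (4, 5), (0, 8)
2. 50
3. C1, C2
4. p = 4, q = 5, z = 50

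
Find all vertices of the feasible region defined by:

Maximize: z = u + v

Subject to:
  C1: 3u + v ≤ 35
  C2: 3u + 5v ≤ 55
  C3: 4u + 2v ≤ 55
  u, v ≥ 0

(0, 0), (11.67, 0), (10, 5), (0, 11)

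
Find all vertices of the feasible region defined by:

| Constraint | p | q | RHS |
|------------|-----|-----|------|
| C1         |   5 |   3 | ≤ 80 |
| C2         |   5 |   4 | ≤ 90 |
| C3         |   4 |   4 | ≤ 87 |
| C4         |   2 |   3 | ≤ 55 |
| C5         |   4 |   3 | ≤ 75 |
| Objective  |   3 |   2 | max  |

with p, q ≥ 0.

(0, 0), (16, 0), (10, 10), (7.143, 13.57), (0, 18.33)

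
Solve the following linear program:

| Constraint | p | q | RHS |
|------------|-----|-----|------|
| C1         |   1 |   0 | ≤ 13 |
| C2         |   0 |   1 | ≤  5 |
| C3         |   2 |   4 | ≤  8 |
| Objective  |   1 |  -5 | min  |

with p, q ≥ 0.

Evaluate the objective at each vertex of the feasible region:
  z(0, 0) = 0
  z(4, 0) = 4
  z(0, 2) = -10  ←
The minimum is at p = 0, q = 2.

p = 0, q = 2, z = -10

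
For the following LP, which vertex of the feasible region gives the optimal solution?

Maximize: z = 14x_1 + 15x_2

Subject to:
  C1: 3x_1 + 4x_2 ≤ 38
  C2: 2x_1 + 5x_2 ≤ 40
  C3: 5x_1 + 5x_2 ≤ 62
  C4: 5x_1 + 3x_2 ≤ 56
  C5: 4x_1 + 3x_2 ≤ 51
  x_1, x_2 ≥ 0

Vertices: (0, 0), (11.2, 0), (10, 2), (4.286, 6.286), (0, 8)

Evaluate the objective at each vertex of the feasible region:
  z(0, 0) = 0
  z(11.2, 0) = 156.8
  z(10, 2) = 170  ←
  z(4.286, 6.286) = 154.3
  z(0, 8) = 120
The maximum is at x_1 = 10, x_2 = 2.

(10, 2)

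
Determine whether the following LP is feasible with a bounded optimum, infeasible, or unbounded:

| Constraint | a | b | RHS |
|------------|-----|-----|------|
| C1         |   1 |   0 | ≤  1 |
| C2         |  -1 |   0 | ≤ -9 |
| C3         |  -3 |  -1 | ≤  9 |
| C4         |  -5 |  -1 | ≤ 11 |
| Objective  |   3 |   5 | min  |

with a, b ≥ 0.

Infeasible (no feasible solution exists)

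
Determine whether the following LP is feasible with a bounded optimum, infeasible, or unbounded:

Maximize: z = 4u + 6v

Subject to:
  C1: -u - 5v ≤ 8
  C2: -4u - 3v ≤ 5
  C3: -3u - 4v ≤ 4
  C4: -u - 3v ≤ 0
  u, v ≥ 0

Unbounded (objective can increase without bound)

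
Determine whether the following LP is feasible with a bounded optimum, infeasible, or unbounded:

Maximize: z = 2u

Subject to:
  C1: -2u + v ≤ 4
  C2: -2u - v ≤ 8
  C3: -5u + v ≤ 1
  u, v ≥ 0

Unbounded (objective can increase without bound)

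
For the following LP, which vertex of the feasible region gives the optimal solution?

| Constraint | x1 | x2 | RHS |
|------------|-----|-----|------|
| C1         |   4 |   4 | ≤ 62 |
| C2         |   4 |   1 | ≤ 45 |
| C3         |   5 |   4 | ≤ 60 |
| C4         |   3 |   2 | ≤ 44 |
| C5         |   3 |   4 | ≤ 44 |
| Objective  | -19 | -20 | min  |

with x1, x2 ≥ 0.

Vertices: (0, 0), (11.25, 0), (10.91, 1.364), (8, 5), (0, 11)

Evaluate the objective at each vertex of the feasible region:
  z(0, 0) = 0
  z(11.25, 0) = -213.8
  z(10.91, 1.364) = -234.5
  z(8, 5) = -252  ←
  z(0, 11) = -220
The minimum is at x1 = 8, x2 = 5.

(8, 5)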